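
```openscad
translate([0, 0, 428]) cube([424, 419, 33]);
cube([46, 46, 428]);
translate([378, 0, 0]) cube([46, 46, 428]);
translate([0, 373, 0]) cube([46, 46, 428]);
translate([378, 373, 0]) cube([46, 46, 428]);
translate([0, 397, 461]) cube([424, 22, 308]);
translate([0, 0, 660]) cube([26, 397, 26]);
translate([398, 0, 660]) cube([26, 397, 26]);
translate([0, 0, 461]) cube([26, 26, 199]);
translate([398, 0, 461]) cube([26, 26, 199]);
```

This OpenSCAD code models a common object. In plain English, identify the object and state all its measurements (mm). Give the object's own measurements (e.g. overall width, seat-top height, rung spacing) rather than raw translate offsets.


A chair. The seat is a 424×419×33 mm slab with its top at z = 461 mm, on four 46×46 mm corner legs (flush with the seat edges, standing on z = 0). A flat backrest 22 mm thick, 308 mm tall, spans the full seat width and rises from the seat top along its +y edge, rear face flush with the rear of the seat. Two armrests of 26×26 mm section run along each side from the seat's front edge to the front of the backrest, top faces 225 mm above the seat top and outer faces flush with the seat's x-edges; a 26×26 mm post under the front of each armrest stands on the seat at the front corner.


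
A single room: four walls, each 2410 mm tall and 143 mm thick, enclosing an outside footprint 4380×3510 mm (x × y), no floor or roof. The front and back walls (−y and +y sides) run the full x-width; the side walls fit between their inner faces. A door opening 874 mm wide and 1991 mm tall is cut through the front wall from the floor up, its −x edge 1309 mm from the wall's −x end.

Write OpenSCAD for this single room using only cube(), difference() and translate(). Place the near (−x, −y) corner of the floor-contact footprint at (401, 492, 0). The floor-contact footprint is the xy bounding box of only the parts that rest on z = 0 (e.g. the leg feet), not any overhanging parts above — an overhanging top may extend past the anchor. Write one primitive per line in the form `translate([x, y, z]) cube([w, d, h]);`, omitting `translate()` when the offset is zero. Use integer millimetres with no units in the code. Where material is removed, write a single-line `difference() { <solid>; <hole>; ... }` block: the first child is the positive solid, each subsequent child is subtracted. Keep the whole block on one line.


difference() { translate([401, 492, 0]) cube([4380, 143, 2410]); translate([1710, 492, 0]) cube([874, 143, 1991]); }
translate([401, 3859, 0]) cube([4380, 143, 2410]);
translate([401, 635, 0]) cube([143, 3224, 2410]);
translate([4638, 635, 0]) cube([143, 3224, 2410]);


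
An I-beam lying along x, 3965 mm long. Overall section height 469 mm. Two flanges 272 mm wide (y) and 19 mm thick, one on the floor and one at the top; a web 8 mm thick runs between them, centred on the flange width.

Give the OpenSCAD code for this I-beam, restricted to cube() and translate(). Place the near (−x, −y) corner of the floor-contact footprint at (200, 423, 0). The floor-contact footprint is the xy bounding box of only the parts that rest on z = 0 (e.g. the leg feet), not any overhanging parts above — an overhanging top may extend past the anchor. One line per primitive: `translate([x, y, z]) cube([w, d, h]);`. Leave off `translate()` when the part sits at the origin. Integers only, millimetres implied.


translate([200, 423, 0]) cube([3965, 272, 19]);
translate([200, 555, 19]) cube([3965, 8, 431]);
translate([200, 423, 450]) cube([3965, 272, 19]);


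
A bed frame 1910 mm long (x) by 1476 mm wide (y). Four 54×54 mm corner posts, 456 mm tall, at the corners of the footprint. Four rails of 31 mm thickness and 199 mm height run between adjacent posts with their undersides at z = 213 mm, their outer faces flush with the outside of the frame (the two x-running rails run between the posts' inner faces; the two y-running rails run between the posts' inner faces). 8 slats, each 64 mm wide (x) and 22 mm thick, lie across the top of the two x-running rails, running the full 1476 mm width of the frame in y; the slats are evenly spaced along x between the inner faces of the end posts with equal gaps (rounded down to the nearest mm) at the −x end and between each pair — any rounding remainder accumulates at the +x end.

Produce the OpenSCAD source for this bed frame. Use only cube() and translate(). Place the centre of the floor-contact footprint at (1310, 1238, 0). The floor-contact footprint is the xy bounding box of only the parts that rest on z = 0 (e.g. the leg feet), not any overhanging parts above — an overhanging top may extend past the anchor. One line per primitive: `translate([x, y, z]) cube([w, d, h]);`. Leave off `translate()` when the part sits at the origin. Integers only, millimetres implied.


translate([355, 500, 0]) cube([54, 54, 456]);
translate([355, 1922, 0]) cube([54, 54, 456]);
translate([2211, 500, 0]) cube([54, 54, 456]);
translate([2211, 1922, 0]) cube([54, 54, 456]);
translate([409, 500, 213]) cube([1802, 31, 199]);
translate([409, 1945, 213]) cube([1802, 31, 199]);
translate([355, 554, 213]) cube([31, 1368, 199]);
translate([2234, 554, 213]) cube([31, 1368, 199]);
translate([552, 500, 412]) cube([64, 1476, 22]);
translate([759, 500, 412]) cube([64, 1476, 22]);
translate([966, 500, 412]) cube([64, 1476, 22]);
translate([1173, 500, 412]) cube([64, 1476, 22]);
translate([1380, 500, 412]) cube([64, 1476, 22]);
translate([1587, 500, 412]) cube([64, 1476, 22]);
translate([1794, 500, 412]) cube([64, 1476, 22]);
translate([2001, 500, 412]) cube([64, 1476, 22]);


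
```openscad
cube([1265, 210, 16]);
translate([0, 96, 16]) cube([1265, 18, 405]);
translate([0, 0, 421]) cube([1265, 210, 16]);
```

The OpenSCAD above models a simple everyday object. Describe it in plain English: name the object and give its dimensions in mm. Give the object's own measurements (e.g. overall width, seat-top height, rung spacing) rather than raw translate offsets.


An I-beam lying along x, 1265 mm long. Overall section height 437 mm. Two flanges 210 mm wide (y) and 16 mm thick, one on the floor and one at the top; a web 18 mm thick runs between them, centred on the flange width.


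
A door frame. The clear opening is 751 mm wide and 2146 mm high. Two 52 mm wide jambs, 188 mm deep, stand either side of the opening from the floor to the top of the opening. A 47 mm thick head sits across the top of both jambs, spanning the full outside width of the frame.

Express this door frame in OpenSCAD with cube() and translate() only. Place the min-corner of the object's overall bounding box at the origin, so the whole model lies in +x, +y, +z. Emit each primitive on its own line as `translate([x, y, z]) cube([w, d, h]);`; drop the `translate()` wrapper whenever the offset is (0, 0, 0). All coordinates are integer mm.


cube([52, 188, 2146]);
translate([803, 0, 0]) cube([52, 188, 2146]);
translate([0, 0, 2146]) cube([855, 188, 47]);


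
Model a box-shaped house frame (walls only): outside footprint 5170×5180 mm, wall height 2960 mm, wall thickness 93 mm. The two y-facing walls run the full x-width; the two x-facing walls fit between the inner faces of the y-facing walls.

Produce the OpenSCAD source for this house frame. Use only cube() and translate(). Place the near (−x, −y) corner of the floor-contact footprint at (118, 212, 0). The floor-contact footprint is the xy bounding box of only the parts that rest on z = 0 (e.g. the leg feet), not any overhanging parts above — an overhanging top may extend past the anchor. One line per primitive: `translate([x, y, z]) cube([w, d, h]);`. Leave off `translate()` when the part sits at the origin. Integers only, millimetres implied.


translate([118, 212, 0]) cube([5170, 93, 2960]);
translate([118, 5299, 0]) cube([5170, 93, 2960]);
translate([118, 305, 0]) cube([93, 4994, 2960]);
translate([5195, 305, 0]) cube([93, 4994, 2960]);


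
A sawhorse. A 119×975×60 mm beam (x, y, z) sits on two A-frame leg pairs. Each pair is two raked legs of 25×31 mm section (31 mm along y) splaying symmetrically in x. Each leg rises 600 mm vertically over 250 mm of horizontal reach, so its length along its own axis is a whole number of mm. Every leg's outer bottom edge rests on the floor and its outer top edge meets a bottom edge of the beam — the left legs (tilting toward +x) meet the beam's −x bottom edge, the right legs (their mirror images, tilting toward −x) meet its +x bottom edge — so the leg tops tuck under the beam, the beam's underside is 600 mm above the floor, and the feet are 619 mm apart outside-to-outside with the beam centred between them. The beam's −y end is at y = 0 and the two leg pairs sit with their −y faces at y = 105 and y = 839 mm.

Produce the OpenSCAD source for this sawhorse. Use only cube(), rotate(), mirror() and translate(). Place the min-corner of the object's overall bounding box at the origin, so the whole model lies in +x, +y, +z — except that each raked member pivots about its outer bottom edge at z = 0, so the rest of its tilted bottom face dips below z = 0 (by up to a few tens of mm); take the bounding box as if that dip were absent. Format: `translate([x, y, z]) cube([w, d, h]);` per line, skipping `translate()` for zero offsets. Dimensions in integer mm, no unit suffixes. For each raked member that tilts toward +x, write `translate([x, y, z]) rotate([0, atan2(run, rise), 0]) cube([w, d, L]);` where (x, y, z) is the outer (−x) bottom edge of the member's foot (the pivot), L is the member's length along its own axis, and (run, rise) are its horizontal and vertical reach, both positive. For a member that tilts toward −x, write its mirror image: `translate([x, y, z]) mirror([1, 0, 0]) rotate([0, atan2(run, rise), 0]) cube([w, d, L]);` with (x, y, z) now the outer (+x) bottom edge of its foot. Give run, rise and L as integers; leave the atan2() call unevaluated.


// leg length = √(250² + 600²) = 650
// right-leg outer foot x = 2·250 + 119 = 619
// beam min-corner = (250, 0, 600)
translate([250, 0, 600]) cube([119, 975, 60]);
translate([0, 105, 0]) rotate([0, atan2(250, 600), 0]) cube([25, 31, 650]);
translate([619, 105, 0]) mirror([1, 0, 0]) rotate([0, atan2(250, 600), 0]) cube([25, 31, 650]);
translate([0, 839, 0]) rotate([0, atan2(250, 600), 0]) cube([25, 31, 650]);
translate([619, 839, 0]) mirror([1, 0, 0]) rotate([0, atan2(250, 600), 0]) cube([25, 31, 650]);


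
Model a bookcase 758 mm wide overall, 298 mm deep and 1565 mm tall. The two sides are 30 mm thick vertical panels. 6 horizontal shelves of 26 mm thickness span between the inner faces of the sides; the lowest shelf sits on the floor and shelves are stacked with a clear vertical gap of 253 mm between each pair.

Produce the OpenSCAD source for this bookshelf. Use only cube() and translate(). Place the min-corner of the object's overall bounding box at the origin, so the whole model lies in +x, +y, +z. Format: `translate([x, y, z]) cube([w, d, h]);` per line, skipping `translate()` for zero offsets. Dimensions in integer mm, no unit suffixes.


cube([30, 298, 1565]);
translate([728, 0, 0]) cube([30, 298, 1565]);
translate([30, 0, 0]) cube([698, 298, 26]);
translate([30, 0, 279]) cube([698, 298, 26]);
translate([30, 0, 558]) cube([698, 298, 26]);
translate([30, 0, 837]) cube([698, 298, 26]);
translate([30, 0, 1116]) cube([698, 298, 26]);
translate([30, 0, 1395]) cube([698, 298, 26]);


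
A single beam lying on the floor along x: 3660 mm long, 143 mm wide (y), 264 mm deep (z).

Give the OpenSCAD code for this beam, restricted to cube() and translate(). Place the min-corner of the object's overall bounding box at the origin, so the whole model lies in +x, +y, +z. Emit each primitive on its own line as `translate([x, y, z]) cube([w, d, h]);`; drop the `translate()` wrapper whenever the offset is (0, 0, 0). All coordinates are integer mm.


cube([3660, 143, 264]);


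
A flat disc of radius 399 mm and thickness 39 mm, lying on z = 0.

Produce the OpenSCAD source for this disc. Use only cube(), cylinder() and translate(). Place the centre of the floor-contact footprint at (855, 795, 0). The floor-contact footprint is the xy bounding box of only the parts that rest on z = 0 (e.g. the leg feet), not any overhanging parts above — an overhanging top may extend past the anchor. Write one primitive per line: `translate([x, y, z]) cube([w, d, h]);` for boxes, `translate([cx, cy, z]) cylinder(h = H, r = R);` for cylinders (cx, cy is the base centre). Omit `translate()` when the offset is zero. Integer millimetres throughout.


translate([855, 795, 0]) cylinder(h = 39, r = 399);


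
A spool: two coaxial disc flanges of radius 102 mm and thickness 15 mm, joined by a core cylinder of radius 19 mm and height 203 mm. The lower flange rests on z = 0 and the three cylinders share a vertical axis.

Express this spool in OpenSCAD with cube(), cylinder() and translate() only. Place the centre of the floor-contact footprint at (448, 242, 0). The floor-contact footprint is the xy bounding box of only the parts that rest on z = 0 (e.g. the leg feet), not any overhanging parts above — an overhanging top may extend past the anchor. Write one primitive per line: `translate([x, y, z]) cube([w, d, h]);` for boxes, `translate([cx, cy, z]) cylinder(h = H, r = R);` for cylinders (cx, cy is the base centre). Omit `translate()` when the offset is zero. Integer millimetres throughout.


translate([448, 242, 0]) cylinder(h = 15, r = 102);
translate([448, 242, 15]) cylinder(h = 203, r = 19);
translate([448, 242, 218]) cylinder(h = 15, r = 102);


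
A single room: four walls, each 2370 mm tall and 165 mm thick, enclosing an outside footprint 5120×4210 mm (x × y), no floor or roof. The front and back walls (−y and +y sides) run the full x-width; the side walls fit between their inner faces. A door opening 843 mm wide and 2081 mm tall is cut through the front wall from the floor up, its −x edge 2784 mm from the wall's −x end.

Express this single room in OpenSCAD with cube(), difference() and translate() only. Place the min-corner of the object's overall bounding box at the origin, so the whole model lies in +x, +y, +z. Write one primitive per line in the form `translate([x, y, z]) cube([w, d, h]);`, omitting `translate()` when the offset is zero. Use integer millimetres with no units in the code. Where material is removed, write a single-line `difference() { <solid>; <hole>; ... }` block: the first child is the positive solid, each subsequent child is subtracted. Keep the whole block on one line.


difference() { cube([5120, 165, 2370]); translate([2784, 0, 0]) cube([843, 165, 2081]); }
translate([0, 4045, 0]) cube([5120, 165, 2370]);
translate([0, 165, 0]) cube([165, 3880, 2370]);
translate([4955, 165, 0]) cube([165, 3880, 2370]);


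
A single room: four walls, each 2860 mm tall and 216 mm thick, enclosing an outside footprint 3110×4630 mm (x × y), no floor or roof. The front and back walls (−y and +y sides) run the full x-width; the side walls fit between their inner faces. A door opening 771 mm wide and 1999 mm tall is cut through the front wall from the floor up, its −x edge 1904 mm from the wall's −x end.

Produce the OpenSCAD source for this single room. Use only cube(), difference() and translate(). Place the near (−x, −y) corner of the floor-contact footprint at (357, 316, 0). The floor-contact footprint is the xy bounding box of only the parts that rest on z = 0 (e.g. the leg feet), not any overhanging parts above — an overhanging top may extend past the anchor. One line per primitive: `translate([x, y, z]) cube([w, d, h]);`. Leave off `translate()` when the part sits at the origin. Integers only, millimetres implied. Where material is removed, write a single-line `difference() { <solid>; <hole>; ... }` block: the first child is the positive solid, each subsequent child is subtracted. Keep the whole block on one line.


difference() { translate([357, 316, 0]) cube([3110, 216, 2860]); translate([2261, 316, 0]) cube([771, 216, 1999]); }
translate([357, 4730, 0]) cube([3110, 216, 2860]);
translate([357, 532, 0]) cube([216, 4198, 2860]);
translate([3251, 532, 0]) cube([216, 4198, 2860]);


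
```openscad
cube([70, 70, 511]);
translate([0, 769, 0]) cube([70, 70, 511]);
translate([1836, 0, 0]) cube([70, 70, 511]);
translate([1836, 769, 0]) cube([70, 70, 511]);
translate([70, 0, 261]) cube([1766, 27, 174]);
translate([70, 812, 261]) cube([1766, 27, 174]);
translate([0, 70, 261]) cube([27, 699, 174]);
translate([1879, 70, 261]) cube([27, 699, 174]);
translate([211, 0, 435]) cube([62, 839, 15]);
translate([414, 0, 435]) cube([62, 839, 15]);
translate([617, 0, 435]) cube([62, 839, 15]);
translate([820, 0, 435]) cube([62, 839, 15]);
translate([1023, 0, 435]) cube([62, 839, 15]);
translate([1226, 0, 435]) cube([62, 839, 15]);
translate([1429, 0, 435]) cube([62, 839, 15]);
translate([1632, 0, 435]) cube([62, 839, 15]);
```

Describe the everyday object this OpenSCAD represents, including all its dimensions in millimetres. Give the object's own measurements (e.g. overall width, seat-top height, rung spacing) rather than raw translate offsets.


A bed frame 1906 mm long (x) by 839 mm wide (y). Four 70×70 mm corner posts, 511 mm tall, at the corners of the footprint. Four rails of 27 mm thickness and 174 mm height run between adjacent posts with their undersides at z = 261 mm, their outer faces flush with the outside of the frame (the two x-running rails run between the posts' inner faces; the two y-running rails run between the posts' inner faces). 8 slats, each 62 mm wide (x) and 15 mm thick, lie across the top of the two x-running rails, running the full 839 mm width of the frame in y; along x they sit between the end posts with a 141 mm gap after the −x posts and between neighbouring slats, leaving 142 mm before the +x posts.


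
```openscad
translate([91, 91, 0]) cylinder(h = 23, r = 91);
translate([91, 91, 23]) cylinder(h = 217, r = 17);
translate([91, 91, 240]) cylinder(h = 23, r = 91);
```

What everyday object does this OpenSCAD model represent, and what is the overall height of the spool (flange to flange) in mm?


A spool. The overall height is 263 mm.

Three coaxial cylinders, large–small–large — a spool. Two 23 mm flanges and a 217 mm core give 23 + 217 + 23 = 263 mm.


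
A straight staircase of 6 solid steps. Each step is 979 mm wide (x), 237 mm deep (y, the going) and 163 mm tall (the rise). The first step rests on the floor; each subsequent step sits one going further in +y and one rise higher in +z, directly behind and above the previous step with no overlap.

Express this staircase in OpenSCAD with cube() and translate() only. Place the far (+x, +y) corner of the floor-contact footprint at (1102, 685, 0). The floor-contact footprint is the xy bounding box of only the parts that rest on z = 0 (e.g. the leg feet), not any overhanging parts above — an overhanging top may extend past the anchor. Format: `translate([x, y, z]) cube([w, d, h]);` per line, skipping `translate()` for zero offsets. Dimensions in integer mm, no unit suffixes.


translate([123, 448, 0]) cube([979, 237, 163]);
translate([123, 685, 163]) cube([979, 237, 163]);
translate([123, 922, 326]) cube([979, 237, 163]);
translate([123, 1159, 489]) cube([979, 237, 163]);
translate([123, 1396, 652]) cube([979, 237, 163]);
translate([123, 1633, 815]) cube([979, 237, 163]);


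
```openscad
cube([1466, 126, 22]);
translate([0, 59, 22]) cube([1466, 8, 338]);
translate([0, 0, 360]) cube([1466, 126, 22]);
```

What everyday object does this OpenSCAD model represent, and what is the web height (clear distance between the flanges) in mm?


An I-beam. The web height is 338 mm.

Two wide flanges with a thin centred web — an I-beam. Overall 382 mm minus two 22 mm flanges gives a web of 382 − 2·22 = 338 mm.


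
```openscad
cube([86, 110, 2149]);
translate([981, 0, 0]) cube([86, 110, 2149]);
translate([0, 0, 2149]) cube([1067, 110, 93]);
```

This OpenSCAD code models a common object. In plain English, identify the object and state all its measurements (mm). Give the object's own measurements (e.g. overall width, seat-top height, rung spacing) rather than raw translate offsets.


A door frame. The clear opening is 895 mm wide and 2149 mm high. Two 86 mm wide jambs, 110 mm deep, stand either side of the opening from the floor to the top of the opening. A 93 mm thick head sits across the top of both jambs, spanning the full outside width of the frame.


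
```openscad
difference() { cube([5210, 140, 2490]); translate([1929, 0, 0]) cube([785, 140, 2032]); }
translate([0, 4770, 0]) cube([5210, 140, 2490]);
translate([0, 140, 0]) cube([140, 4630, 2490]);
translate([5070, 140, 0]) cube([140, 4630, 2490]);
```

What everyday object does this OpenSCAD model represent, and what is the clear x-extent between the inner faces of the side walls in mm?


A single room. The interior width is 4930 mm.

Four walls enclosing a rectangle with a door in the front wall — a room. Outside width 5210 minus two 140 mm walls gives 4930 mm.


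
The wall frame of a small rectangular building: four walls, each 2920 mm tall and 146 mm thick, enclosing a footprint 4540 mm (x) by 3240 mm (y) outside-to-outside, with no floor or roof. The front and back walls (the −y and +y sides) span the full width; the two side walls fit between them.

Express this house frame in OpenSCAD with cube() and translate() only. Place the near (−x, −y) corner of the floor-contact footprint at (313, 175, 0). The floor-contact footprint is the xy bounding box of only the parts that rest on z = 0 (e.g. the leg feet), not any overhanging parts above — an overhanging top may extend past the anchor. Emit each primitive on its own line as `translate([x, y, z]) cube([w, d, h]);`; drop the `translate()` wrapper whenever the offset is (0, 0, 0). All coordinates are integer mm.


translate([313, 175, 0]) cube([4540, 146, 2920]);
translate([313, 3269, 0]) cube([4540, 146, 2920]);
translate([313, 321, 0]) cube([146, 2948, 2920]);
translate([4707, 321, 0]) cube([146, 2948, 2920]);


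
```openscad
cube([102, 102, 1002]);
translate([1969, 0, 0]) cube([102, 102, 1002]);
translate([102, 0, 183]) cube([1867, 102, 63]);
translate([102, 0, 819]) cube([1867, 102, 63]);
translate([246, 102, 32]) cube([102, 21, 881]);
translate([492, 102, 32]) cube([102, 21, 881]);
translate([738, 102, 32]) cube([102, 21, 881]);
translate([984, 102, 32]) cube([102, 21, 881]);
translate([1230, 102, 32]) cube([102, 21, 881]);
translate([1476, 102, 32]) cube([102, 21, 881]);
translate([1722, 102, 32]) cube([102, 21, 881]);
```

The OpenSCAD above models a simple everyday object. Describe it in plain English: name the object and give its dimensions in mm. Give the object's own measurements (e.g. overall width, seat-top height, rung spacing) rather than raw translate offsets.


A fence section. Two 102×102 mm posts, 1002 mm tall, stand on the floor with a clear span of 1867 mm between their inner faces. Two horizontal rails of 102×63 mm section span the gap between the posts with their undersides at z = 183 mm and z = 819 mm, flush with the posts' −y face. 7 pickets, each 102 mm wide, 21 mm thick and 881 mm tall, are fixed to the +y face of the rails with their bottoms at z = 32 mm, spaced across the span with a 144 mm gap after the −x post and between neighbouring pickets, with 145 mm left before the +x post.


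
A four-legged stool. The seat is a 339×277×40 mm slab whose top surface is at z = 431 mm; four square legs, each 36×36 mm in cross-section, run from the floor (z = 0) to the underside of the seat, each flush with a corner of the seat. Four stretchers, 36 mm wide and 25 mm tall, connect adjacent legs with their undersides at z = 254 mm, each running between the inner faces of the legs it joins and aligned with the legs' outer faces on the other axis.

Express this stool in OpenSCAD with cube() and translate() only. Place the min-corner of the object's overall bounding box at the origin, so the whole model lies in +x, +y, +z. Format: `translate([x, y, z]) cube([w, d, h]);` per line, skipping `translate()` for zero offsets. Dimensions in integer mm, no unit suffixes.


// leg_h = 431 - 40 = 391
// stretcher span = 339 - 2*36 = 267
translate([0, 0, 391]) cube([339, 277, 40]);
cube([36, 36, 391]);
translate([303, 0, 0]) cube([36, 36, 391]);
translate([0, 241, 0]) cube([36, 36, 391]);
translate([303, 241, 0]) cube([36, 36, 391]);
translate([36, 0, 254]) cube([267, 36, 25]);
translate([36, 241, 254]) cube([267, 36, 25]);
translate([0, 36, 254]) cube([36, 205, 25]);
translate([303, 36, 254]) cube([36, 205, 25]);


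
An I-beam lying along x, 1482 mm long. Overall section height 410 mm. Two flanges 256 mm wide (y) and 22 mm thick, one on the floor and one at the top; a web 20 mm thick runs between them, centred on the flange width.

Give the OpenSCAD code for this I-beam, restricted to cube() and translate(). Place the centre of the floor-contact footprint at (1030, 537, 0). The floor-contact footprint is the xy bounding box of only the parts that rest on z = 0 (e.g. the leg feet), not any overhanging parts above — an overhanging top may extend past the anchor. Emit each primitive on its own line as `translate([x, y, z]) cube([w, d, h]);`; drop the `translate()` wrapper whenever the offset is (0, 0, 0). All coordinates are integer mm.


translate([289, 409, 0]) cube([1482, 256, 22]);
translate([289, 527, 22]) cube([1482, 20, 366]);
translate([289, 409, 388]) cube([1482, 256, 22]);


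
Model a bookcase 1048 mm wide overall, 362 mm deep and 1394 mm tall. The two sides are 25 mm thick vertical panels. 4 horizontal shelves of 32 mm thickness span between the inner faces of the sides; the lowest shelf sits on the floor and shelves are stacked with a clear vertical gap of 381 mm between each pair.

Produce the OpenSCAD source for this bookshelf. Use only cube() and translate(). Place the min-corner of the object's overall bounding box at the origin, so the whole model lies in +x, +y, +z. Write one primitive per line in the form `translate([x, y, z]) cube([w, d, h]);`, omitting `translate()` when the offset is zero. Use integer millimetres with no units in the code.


cube([25, 362, 1394]);
translate([1023, 0, 0]) cube([25, 362, 1394]);
translate([25, 0, 0]) cube([998, 362, 32]);
translate([25, 0, 413]) cube([998, 362, 32]);
translate([25, 0, 826]) cube([998, 362, 32]);
translate([25, 0, 1239]) cube([998, 362, 32]);


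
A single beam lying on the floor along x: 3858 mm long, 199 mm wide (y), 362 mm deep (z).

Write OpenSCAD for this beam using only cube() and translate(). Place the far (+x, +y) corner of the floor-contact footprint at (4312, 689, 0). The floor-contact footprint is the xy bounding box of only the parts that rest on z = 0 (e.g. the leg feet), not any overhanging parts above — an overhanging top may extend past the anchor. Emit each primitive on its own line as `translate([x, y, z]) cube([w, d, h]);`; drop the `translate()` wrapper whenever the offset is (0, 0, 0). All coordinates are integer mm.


translate([454, 490, 0]) cube([3858, 199, 362]);


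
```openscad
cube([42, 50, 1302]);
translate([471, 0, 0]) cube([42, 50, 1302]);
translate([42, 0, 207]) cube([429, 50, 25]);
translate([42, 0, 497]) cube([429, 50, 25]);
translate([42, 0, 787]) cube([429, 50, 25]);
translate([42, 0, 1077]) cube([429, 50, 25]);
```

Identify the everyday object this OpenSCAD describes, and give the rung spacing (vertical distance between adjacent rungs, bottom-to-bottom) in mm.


A ladder. The rung spacing is 290 mm.

Two tall 42×50 posts with 4 short bars between them — a ladder. Adjacent rungs sit at z = 207 and z = 497, so the spacing is 497 − 207 = 290 mm.


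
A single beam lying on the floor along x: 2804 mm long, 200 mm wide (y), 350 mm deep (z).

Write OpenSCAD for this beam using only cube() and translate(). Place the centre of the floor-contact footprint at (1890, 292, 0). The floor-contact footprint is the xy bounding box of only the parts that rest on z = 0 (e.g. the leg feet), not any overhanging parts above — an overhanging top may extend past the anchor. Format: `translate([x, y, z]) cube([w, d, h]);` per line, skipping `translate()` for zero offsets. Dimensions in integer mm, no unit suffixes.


translate([488, 192, 0]) cube([2804, 200, 350]);


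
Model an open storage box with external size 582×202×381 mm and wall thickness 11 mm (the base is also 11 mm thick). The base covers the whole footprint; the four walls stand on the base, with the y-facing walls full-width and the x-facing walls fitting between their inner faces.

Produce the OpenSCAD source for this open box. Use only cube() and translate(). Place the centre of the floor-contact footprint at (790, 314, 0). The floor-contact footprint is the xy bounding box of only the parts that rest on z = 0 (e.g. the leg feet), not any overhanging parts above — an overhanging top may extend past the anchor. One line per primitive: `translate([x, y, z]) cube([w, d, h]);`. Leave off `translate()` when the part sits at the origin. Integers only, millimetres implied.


translate([499, 213, 0]) cube([582, 202, 11]);
translate([499, 213, 11]) cube([582, 11, 370]);
translate([499, 404, 11]) cube([582, 11, 370]);
translate([499, 224, 11]) cube([11, 180, 370]);
translate([1070, 224, 11]) cube([11, 180, 370]);


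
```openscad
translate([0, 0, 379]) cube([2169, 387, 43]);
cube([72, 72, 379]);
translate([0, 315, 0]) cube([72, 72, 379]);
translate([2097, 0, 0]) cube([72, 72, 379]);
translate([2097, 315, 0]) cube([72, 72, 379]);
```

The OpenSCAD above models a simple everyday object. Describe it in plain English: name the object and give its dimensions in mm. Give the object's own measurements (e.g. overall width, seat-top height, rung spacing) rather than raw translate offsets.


A bench: a 2169×387 mm seat slab, 43 mm thick, top at z = 422 mm, on four 72×72 mm square legs flush with the seat corners and standing on z = 0.


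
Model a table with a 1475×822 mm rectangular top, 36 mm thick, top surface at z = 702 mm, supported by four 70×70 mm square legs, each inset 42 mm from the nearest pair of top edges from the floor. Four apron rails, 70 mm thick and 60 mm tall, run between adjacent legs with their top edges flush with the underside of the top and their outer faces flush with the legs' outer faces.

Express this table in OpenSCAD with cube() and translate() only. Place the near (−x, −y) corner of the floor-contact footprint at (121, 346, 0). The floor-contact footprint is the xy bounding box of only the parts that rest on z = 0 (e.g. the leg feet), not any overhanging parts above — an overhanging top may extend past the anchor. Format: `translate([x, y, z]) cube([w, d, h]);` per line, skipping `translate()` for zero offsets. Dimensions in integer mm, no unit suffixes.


translate([79, 304, 666]) cube([1475, 822, 36]);
translate([121, 346, 0]) cube([70, 70, 666]);
translate([1442, 346, 0]) cube([70, 70, 666]);
translate([121, 1014, 0]) cube([70, 70, 666]);
translate([1442, 1014, 0]) cube([70, 70, 666]);
translate([191, 346, 606]) cube([1251, 70, 60]);
translate([191, 1014, 606]) cube([1251, 70, 60]);
translate([121, 416, 606]) cube([70, 598, 60]);
translate([1442, 416, 606]) cube([70, 598, 60]);


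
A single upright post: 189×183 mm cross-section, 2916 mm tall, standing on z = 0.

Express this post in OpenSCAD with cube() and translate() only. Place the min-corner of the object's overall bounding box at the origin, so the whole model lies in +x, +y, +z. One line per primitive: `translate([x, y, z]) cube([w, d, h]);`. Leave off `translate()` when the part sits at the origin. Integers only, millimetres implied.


cube([189, 183, 2916]);


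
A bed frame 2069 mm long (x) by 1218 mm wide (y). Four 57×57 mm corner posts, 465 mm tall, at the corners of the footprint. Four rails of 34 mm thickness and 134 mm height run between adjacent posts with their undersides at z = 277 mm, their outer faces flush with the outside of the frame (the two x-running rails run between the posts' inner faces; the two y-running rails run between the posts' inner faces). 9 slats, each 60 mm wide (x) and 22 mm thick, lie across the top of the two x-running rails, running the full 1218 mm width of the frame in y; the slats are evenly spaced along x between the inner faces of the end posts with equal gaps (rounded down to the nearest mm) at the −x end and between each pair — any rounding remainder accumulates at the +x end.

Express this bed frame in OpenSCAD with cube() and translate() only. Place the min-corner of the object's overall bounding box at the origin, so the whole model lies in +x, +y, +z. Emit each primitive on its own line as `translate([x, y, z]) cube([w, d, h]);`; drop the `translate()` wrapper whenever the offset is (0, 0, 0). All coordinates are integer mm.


cube([57, 57, 465]);
translate([0, 1161, 0]) cube([57, 57, 465]);
translate([2012, 0, 0]) cube([57, 57, 465]);
translate([2012, 1161, 0]) cube([57, 57, 465]);
translate([57, 0, 277]) cube([1955, 34, 134]);
translate([57, 1184, 277]) cube([1955, 34, 134]);
translate([0, 57, 277]) cube([34, 1104, 134]);
translate([2035, 57, 277]) cube([34, 1104, 134]);
translate([198, 0, 411]) cube([60, 1218, 22]);
translate([399, 0, 411]) cube([60, 1218, 22]);
translate([600, 0, 411]) cube([60, 1218, 22]);
translate([801, 0, 411]) cube([60, 1218, 22]);
translate([1002, 0, 411]) cube([60, 1218, 22]);
translate([1203, 0, 411]) cube([60, 1218, 22]);
translate([1404, 0, 411]) cube([60, 1218, 22]);
translate([1605, 0, 411]) cube([60, 1218, 22]);
translate([1806, 0, 411]) cube([60, 1218, 22]);


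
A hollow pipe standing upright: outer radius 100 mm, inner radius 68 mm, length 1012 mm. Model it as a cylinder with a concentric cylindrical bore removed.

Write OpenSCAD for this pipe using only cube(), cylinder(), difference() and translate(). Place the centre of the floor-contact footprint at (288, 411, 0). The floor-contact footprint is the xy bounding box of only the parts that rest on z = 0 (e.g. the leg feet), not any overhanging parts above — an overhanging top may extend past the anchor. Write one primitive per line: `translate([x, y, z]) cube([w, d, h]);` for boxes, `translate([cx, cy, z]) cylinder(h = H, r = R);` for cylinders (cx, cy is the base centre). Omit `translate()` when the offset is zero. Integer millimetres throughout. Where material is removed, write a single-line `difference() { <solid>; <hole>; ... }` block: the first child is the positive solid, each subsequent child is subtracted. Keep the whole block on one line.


difference() { translate([288, 411, 0]) cylinder(h = 1012, r = 100); translate([288, 411, 0]) cylinder(h = 1012, r = 68); }


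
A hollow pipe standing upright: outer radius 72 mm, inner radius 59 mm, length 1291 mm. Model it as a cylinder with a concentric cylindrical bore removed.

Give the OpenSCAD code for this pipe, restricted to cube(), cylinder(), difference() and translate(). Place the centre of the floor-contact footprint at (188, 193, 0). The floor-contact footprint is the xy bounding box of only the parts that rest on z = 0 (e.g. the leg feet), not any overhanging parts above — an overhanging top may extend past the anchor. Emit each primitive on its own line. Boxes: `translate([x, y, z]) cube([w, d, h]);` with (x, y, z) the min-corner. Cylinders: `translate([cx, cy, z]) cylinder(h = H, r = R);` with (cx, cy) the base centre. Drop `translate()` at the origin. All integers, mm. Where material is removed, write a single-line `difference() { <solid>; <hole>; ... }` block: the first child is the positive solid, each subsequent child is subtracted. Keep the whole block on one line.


difference() { translate([188, 193, 0]) cylinder(h = 1291, r = 72); translate([188, 193, 0]) cylinder(h = 1291, r = 59); }


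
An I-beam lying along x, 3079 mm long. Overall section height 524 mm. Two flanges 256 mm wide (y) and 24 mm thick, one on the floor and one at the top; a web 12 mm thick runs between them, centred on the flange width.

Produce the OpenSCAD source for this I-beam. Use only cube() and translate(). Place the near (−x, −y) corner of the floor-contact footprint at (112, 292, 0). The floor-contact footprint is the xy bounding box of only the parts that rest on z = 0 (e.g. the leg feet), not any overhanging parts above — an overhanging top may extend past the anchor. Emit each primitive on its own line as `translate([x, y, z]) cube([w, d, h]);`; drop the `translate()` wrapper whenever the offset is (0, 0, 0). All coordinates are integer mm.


translate([112, 292, 0]) cube([3079, 256, 24]);
translate([112, 414, 24]) cube([3079, 12, 476]);
translate([112, 292, 500]) cube([3079, 256, 24]);


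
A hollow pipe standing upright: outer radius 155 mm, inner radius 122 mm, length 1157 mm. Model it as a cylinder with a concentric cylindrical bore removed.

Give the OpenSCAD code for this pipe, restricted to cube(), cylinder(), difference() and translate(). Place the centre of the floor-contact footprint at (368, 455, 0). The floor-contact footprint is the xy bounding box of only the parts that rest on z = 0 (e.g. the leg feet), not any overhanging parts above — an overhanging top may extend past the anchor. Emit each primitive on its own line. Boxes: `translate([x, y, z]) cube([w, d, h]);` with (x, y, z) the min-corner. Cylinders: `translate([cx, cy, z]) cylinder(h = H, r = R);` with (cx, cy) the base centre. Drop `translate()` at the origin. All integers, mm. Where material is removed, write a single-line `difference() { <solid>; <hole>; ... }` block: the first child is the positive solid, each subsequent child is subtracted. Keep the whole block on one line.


difference() { translate([368, 455, 0]) cylinder(h = 1157, r = 155); translate([368, 455, 0]) cylinder(h = 1157, r = 122); }


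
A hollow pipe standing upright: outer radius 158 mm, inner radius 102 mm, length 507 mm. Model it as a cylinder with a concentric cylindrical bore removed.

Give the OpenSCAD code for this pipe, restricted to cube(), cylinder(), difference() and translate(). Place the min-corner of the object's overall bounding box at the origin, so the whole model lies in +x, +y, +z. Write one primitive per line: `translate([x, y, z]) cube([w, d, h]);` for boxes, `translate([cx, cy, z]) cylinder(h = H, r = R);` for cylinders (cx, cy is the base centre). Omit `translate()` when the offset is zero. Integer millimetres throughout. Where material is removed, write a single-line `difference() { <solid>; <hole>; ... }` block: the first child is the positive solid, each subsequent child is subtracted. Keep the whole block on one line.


difference() { translate([158, 158, 0]) cylinder(h = 507, r = 158); translate([158, 158, 0]) cylinder(h = 507, r = 102); }


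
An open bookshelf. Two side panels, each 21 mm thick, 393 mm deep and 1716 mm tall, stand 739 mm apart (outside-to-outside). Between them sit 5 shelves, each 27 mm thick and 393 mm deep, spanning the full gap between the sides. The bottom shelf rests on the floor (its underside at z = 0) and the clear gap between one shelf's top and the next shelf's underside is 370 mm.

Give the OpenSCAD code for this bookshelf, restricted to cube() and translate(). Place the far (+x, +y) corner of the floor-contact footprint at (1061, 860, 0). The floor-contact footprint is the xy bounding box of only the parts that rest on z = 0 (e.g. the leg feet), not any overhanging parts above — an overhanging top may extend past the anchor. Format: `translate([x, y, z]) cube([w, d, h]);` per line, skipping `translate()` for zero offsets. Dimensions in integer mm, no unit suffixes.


translate([322, 467, 0]) cube([21, 393, 1716]);
translate([1040, 467, 0]) cube([21, 393, 1716]);
translate([343, 467, 0]) cube([697, 393, 27]);
translate([343, 467, 397]) cube([697, 393, 27]);
translate([343, 467, 794]) cube([697, 393, 27]);
translate([343, 467, 1191]) cube([697, 393, 27]);
translate([343, 467, 1588]) cube([697, 393, 27]);


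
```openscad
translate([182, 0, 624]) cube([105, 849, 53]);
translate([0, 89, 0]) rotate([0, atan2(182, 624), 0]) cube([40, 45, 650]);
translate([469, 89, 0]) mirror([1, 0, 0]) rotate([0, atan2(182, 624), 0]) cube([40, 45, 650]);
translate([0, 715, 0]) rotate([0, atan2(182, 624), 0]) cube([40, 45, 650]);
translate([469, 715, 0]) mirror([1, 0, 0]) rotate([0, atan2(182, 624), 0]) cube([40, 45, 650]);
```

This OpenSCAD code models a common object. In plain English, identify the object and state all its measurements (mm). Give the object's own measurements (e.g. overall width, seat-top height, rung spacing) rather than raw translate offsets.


A sawhorse. A 105×849×53 mm beam (x, y, z) sits on two A-frame leg pairs. Each pair is two raked legs of 40×45 mm section (45 mm along y) splaying symmetrically in x. Each leg rises 624 mm vertically over 182 mm of horizontal reach and is 650 mm long along its own axis. Every leg's outer bottom edge rests on the floor and its outer top edge meets a bottom edge of the beam — the left legs (tilting toward +x) meet the beam's −x bottom edge, the right legs (their mirror images, tilting toward −x) meet its +x bottom edge — so the leg tops tuck under the beam, the beam's underside is 624 mm above the floor, and the feet are 469 mm apart outside-to-outside with the beam centred between them. The two leg pairs are set in 89 mm from either end of the beam.
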